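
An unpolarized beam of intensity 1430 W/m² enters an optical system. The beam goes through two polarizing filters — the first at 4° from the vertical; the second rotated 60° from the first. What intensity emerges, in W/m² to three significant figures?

Unpolarized light through the first polarizer → I₁ = 1430 W/m²/2 = 715 W/m², polarized at 4°.
I₂ = I₁ · cos²(60°) = 715 · 0.25 = 178.8 W/m².

I ≈ 179 W/m²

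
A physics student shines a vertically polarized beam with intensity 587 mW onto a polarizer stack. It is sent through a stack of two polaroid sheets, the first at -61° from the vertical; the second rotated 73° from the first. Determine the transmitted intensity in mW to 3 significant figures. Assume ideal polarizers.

I ≈ 11.8 mW

I₁ = 587 mW · cos²(61°) = 138 mW.
I₂ = I₁ · cos²(73°) = 138 · 0.08548 = 11.79 mW.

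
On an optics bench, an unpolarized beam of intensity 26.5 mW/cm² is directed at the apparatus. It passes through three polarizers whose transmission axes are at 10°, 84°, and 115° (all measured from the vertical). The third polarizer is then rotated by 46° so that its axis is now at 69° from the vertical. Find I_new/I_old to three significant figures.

I_new/I_old ≈ 1.27

Before rotation:
Unpolarized light through the first polarizer → I₁ = ½ I₀, now polarized at 10°.
I₂ = I₁ cos²(84° − 10°) = 0.5 I₀ · cos²(74°) = 0.03799 I₀.
I₃ = I₂ cos²(115° − 84°) = 0.03799 I₀ · cos²(31°) = 0.02791 I₀.
After rotation:
Unpolarized light through the first polarizer → I₁ = ½ I₀, now polarized at 10°.
I₂ = I₁ cos²(84° − 10°) = 0.5 I₀ · cos²(74°) = 0.03799 I₀.
I₃ = I₂ cos²(69° − 84°) = 0.03799 I₀ · cos²(15°) = 0.03544 I₀.
Ratio = 0.03544 / 0.02791 = 1.27.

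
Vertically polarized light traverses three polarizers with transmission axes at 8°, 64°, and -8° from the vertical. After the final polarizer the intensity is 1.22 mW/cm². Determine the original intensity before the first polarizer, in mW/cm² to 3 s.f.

I₀ ≈ 41.7 mW/cm²

By Malus's law, I₁ = I₀ cos²(8° − 0°) = I₀ cos²(8°) = 0.9806 I₀.
I₂ = I₁ cos²(64° − 8°) = 0.9806 I₀ · cos²(56°) = 0.3066 I₀.
I₃ = I₂ cos²(-8° − 64°) = 0.3066 I₀ · cos²(72°) = 0.02928 I₀.
So 1.22 mW/cm² = 0.02928 I₀, giving I₀ = 1.22/0.02928 = 41.66 mW/cm².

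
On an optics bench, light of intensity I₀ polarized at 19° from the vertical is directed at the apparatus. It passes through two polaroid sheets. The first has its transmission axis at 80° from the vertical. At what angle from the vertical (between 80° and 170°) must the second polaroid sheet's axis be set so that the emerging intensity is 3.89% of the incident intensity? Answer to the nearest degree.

θ ≈ 146°

I₁ = I₀ cos²(80° − 19°) = I₀ cos²(61°) = 0.235 I₀.
Need I₂/I₀ = 0.0389, so cos²(θ − 80°) = 0.0389 / 0.235 = 0.1655.
θ − 80° = arccos(√0.1655) = 66.0°, giving θ ≈ 80 + 66.0 = 146.0°.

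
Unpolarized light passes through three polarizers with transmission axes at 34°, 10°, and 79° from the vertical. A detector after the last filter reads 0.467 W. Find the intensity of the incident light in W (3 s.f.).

I₀ ≈ 8.71 W

Unpolarized light through the first polarizer → I₁ = ½ I₀, now polarized at 34°.
I₂ = I₁ cos²(10° − 34°) = 0.5 I₀ · cos²(24°) = 0.4173 I₀.
I₃ = I₂ cos²(79° − 10°) = 0.4173 I₀ · cos²(69°) = 0.05359 I₀.
So 0.467 W = 0.05359 I₀, giving I₀ = 0.467/0.05359 = 8.714 W.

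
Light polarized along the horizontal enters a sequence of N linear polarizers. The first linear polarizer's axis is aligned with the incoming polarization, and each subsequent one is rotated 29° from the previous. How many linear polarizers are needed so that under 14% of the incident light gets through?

First polarizer is aligned with the polarization: full transmission.
Each further stage multiplies by cos²(29°) = 0.765.
After N polarizers: T = 0.765^(N−1). Require T < 0.14 ⇒ N−1 > ln(0.14)/ln(0.765) = 7.34, so N−1 ≥ 8 and N = 9.
Check: N=9 gives T = 0.1172 < 0.14; N=8 gives T = 0.1533.

N = 9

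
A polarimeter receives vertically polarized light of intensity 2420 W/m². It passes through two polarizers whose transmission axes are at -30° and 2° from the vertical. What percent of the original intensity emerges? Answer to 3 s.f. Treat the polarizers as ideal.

I₁ = 2420 W/m² · cos²(30°) = 1815 W/m².
I₂ = I₁ · cos²(32°) = 1815 · 0.7192 = 1305 W/m².
That is 53.94% of the incident intensity.

≈ 53.9%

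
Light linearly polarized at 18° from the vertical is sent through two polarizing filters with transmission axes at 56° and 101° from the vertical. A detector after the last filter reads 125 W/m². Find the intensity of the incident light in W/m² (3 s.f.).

I₁ = I₀ cos²(56° − 18°) = I₀ cos²(38°) = 0.621 I₀.
I₂ = I₁ cos²(101° − 56°) = 0.621 I₀ · cos²(45°) = 0.3105 I₀.
So 125 W/m² = 0.3105 I₀, giving I₀ = 125/0.3105 = 402.6 W/m².

I₀ ≈ 403 W/m²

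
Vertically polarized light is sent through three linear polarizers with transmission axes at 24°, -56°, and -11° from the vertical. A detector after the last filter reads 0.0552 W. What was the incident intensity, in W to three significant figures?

I₀ ≈ 4.39 W

I₁ = I₀ cos²(24° − 0°) = I₀ cos²(24°) = 0.8346 I₀.
I₂ = I₁ cos²(-56° − 24°) = 0.8346 I₀ · cos²(80°) = 0.02517 I₀.
I₃ = I₂ cos²(-11° + 56°) = 0.02517 I₀ · cos²(45°) = 0.01258 I₀.
So 0.0552 W = 0.01258 I₀, giving I₀ = 0.0552/0.01258 = 4.387 W.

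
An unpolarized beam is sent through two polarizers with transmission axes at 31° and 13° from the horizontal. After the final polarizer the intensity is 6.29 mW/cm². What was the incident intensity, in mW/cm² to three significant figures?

Unpolarized light through the first polarizer → I₁ = ½ I₀, now polarized at 31°.
I₂ = I₁ cos²(13° − 31°) = 0.5 I₀ · cos²(18°) = 0.4523 I₀.
So 6.29 mW/cm² = 0.4523 I₀, giving I₀ = 6.29/0.4523 = 13.91 mW/cm².

I₀ ≈ 13.9 mW/cm²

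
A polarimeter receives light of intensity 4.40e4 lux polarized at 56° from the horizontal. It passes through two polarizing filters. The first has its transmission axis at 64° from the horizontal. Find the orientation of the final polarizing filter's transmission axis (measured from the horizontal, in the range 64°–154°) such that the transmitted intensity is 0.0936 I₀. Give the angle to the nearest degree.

I₁ = I₀ cos²(64° − 56°) = I₀ cos²(8°) = 0.9806 I₀.
Need I₂/I₀ = 0.0936, so cos²(θ − 64°) = 0.0936 / 0.9806 = 0.09545.
θ − 64° = arccos(√0.09545) = 72.0°, giving θ ≈ 64 + 72.0 = 136.0°.

θ ≈ 136°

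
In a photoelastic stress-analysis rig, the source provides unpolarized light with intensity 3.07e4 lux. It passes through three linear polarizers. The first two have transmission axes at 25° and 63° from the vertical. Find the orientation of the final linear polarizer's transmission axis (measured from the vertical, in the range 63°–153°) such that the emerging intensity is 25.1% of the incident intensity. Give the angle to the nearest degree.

Unpolarized light through the first polarizer → I₁ = ½ I₀, now polarized at 25°.
I₂ = I₁ cos²(63° − 25°) = 0.5 I₀ · cos²(38°) = 0.3105 I₀.
Need I₃/I₀ = 0.251, so cos²(θ − 63°) = 0.251 / 0.3105 = 0.8084.
θ − 63° = arccos(√0.8084) = 26.0°, giving θ ≈ 63 + 26.0 = 89.0°.

θ ≈ 89°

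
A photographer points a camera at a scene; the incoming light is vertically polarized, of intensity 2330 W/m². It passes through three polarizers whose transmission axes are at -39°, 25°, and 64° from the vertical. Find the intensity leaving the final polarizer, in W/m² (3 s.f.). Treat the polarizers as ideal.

By Malus's law, I₁ = 2330 W/m² · cos²(39°) = 1407 W/m².
I₂ = I₁ · cos²(64°) = 1407 · 0.1922 = 270.4 W/m².
I₃ = I₂ · cos²(39°) = 270.4 · 0.604 = 163.3 W/m².

I ≈ 163 W/m²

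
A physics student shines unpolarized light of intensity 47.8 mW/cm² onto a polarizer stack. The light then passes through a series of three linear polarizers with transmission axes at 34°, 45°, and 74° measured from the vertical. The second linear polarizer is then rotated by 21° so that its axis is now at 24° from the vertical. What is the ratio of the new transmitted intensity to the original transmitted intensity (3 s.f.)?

Before rotation:
Unpolarized light through the first polarizer → I₁ = ½ I₀, now polarized at 34°.
I₂ = I₁ cos²(45° − 34°) = 0.5 I₀ · cos²(11°) = 0.4818 I₀.
I₃ = I₂ cos²(74° − 45°) = 0.4818 I₀ · cos²(29°) = 0.3686 I₀.
After rotation:
Unpolarized light through the first polarizer → I₁ = ½ I₀, now polarized at 34°.
I₂ = I₁ cos²(24° − 34°) = 0.5 I₀ · cos²(10°) = 0.4849 I₀.
I₃ = I₂ cos²(74° − 24°) = 0.4849 I₀ · cos²(50°) = 0.2004 I₀.
Ratio = 0.2004 / 0.3686 = 0.5436.

I_new/I_old ≈ 0.544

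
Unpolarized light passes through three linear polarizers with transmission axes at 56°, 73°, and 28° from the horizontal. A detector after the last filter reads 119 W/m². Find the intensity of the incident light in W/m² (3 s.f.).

I₀ ≈ 520 W/m²

Unpolarized light through the first polarizer → I₁ = ½ I₀, now polarized at 56°.
I₂ = I₁ cos²(73° − 56°) = 0.5 I₀ · cos²(17°) = 0.4573 I₀.
I₃ = I₂ cos²(28° − 73°) = 0.4573 I₀ · cos²(45°) = 0.2286 I₀.
So 119 W/m² = 0.2286 I₀, giving I₀ = 119/0.2286 = 520.5 W/m².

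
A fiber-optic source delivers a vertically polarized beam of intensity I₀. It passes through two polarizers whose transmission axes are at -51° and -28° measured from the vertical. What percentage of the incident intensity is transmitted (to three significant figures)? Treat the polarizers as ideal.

≈ 33.6%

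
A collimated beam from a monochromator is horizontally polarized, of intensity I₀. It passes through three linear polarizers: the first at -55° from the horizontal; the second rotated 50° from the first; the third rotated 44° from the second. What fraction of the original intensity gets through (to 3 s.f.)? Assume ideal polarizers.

I₁ = I₀ cos²(-55° − 0°) = I₀ cos²(55°) = 0.329 I₀.
I₂ = I₁ cos²(50°) = 0.329 · 0.4132 I₀ = 0.1359 I₀.
I₃ = I₂ cos²(44°) = 0.1359 · 0.5174 I₀ = 0.07034 I₀.
Transmitted fraction = 0.07034.

≈ 0.0703 I₀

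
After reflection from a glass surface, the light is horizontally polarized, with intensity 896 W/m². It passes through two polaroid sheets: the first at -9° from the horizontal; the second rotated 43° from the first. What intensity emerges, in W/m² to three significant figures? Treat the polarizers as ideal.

I ≈ 468 W/m²

I₁ = 896 W/m² · cos²(9°) = 874.1 W/m².
I₂ = I₁ · cos²(43°) = 874.1 · 0.5349 = 467.5 W/m².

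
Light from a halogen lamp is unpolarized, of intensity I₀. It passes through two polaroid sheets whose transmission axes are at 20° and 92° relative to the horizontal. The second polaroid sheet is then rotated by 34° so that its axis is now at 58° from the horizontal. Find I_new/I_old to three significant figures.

I_new/I_old ≈ 6.50

Before rotation:
Unpolarized light through the first polarizer → I₁ = ½ I₀, now polarized at 20°.
I₂ = I₁ cos²(92° − 20°) = 0.5 I₀ · cos²(72°) = 0.04775 I₀.
After rotation:
Unpolarized light through the first polarizer → I₁ = ½ I₀, now polarized at 20°.
I₂ = I₁ cos²(58° − 20°) = 0.5 I₀ · cos²(38°) = 0.3105 I₀.
Ratio = 0.3105 / 0.04775 = 6.503.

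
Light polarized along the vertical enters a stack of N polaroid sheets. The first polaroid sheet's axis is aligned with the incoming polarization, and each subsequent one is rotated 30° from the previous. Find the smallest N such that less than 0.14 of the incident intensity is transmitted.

First polarizer is aligned with the polarization: full transmission.
Each further stage multiplies by cos²(30°) = 0.75.
After N polarizers: T = 0.75^(N−1). Require T < 0.14 ⇒ N−1 > ln(0.14)/ln(0.75) = 6.83, so N−1 ≥ 7 and N = 8.
Check: N=8 gives T = 0.1335 < 0.14; N=7 gives T = 0.178.

N = 8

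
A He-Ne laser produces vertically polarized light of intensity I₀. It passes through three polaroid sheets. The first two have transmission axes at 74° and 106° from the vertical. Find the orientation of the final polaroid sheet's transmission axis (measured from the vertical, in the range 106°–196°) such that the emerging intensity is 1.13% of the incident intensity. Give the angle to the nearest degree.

θ ≈ 169°

By Malus's law, I₁ = I₀ cos²(74° − 0°) = I₀ cos²(74°) = 0.07598 I₀.
I₂ = I₁ cos²(106° − 74°) = 0.07598 I₀ · cos²(32°) = 0.05464 I₀.
Need I₃/I₀ = 0.0113, so cos²(θ − 106°) = 0.0113 / 0.05464 = 0.2068.
θ − 106° = arccos(√0.2068) = 63.0°, giving θ ≈ 106 + 63.0 = 169.0°.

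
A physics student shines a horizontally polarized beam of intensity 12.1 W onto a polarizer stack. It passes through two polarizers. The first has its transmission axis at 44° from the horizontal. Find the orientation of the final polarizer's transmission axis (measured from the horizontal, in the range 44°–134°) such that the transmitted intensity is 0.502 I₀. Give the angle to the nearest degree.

I₁ = I₀ cos²(44° − 0°) = I₀ cos²(44°) = 0.5174 I₀.
Need I₂/I₀ = 0.502, so cos²(θ − 44°) = 0.502 / 0.5174 = 0.9701.
θ − 44° = arccos(√0.9701) = 10.0°, giving θ ≈ 44 + 10.0 = 54.0°.

θ ≈ 54°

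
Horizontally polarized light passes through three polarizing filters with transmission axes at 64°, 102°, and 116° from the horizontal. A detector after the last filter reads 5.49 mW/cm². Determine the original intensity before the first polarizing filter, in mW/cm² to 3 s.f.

I₀ ≈ 48.9 mW/cm²

I₁ = I₀ cos²(64° − 0°) = I₀ cos²(64°) = 0.1922 I₀.
I₂ = I₁ cos²(102° − 64°) = 0.1922 I₀ · cos²(38°) = 0.1193 I₀.
I₃ = I₂ cos²(116° − 102°) = 0.1193 I₀ · cos²(14°) = 0.1123 I₀.
So 5.49 mW/cm² = 0.1123 I₀, giving I₀ = 5.49/0.1123 = 48.87 mW/cm².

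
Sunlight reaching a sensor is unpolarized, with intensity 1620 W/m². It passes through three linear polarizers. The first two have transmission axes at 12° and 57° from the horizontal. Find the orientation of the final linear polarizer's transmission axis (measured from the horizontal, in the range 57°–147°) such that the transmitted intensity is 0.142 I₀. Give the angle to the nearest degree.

θ ≈ 98°

Unpolarized light through the first polarizer → I₁ = ½ I₀, now polarized at 12°.
I₂ = I₁ cos²(57° − 12°) = 0.5 I₀ · cos²(45°) = 0.25 I₀.
Need I₃/I₀ = 0.142, so cos²(θ − 57°) = 0.142 / 0.25 = 0.568.
θ − 57° = arccos(√0.568) = 41.1°, giving θ ≈ 57 + 41.1 = 98.1°.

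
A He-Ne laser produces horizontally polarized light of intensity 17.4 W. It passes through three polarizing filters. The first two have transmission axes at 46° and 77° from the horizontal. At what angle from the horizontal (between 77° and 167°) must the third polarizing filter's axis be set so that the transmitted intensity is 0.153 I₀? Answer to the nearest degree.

By Malus's law, I₁ = I₀ cos²(46° − 0°) = I₀ cos²(46°) = 0.4826 I₀.
I₂ = I₁ cos²(77° − 46°) = 0.4826 I₀ · cos²(31°) = 0.3545 I₀.
Need I₃/I₀ = 0.153, so cos²(θ − 77°) = 0.153 / 0.3545 = 0.4315.
θ − 77° = arccos(√0.4315) = 48.9°, giving θ ≈ 77 + 48.9 = 125.9°.

θ ≈ 126°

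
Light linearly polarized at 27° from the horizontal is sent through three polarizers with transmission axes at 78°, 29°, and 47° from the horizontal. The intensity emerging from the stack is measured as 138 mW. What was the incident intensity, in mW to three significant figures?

By Malus's law, I₁ = I₀ cos²(78° − 27°) = I₀ cos²(51°) = 0.396 I₀.
I₂ = I₁ cos²(29° − 78°) = 0.396 I₀ · cos²(49°) = 0.1705 I₀.
I₃ = I₂ cos²(47° − 29°) = 0.1705 I₀ · cos²(18°) = 0.1542 I₀.
So 138 mW = 0.1542 I₀, giving I₀ = 138/0.1542 = 895 mW.

I₀ ≈ 895 mW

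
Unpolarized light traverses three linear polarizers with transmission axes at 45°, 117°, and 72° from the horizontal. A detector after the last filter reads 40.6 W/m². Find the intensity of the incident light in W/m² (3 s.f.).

I₀ ≈ 1700 W/m²

Unpolarized light through the first polarizer → I₁ = ½ I₀, now polarized at 45°.
I₂ = I₁ cos²(117° − 45°) = 0.5 I₀ · cos²(72°) = 0.04775 I₀.
I₃ = I₂ cos²(72° − 117°) = 0.04775 I₀ · cos²(45°) = 0.02387 I₀.
So 40.6 W/m² = 0.02387 I₀, giving I₀ = 40.6/0.02387 = 1701 W/m².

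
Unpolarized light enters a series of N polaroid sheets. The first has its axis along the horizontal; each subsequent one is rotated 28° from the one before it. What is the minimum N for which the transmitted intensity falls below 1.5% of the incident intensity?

N = 16

First polarizer halves the unpolarized light: factor 1/2.
Each further stage multiplies by cos²(28°) = 0.7796.
After N polarizers: T = 0.5·0.7796^(N−1). Require T < 0.015 ⇒ N−1 > ln(0.015/0.5)/ln(0.7796) = 14.08, so N−1 ≥ 15 and N = 16.
Check: N=16 gives T = 0.01194 < 0.015; N=15 gives T = 0.01532.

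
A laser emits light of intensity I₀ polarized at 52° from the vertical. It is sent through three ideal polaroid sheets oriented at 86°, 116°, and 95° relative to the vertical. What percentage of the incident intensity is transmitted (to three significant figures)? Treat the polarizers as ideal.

I₁ = I₀ cos²(86° − 52°) = I₀ cos²(34°) = 0.6873 I₀.
I₂ = I₁ cos²(116° − 86°) = 0.6873 I₀ · cos²(30°) = 0.5155 I₀.
I₃ = I₂ cos²(95° − 116°) = 0.5155 I₀ · cos²(21°) = 0.4493 I₀.
That is 44.93% of the incident intensity.

≈ 44.9%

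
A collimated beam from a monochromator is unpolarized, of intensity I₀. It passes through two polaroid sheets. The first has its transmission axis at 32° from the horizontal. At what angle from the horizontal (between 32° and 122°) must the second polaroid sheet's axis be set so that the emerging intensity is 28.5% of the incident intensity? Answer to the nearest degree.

Unpolarized light through the first polarizer → I₁ = ½ I₀, now polarized at 32°.
Need I₂/I₀ = 0.285, so cos²(θ − 32°) = 0.285 / 0.5 = 0.57.
θ − 32° = arccos(√0.57) = 41.0°, giving θ ≈ 32 + 41.0 = 73.0°.

θ ≈ 73°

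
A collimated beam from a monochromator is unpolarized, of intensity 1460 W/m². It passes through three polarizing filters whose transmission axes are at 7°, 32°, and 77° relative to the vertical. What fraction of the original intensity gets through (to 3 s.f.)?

Unpolarized light through the first polarizer → I₁ = 1460 W/m²/2 = 730 W/m², polarized at 7°.
I₂ = I₁ · cos²(25°) = 730 · 0.8214 = 599.6 W/m².
I₃ = I₂ · cos²(45°) = 599.6 · 0.5 = 299.8 W/m².
Transmitted fraction = 0.2053.

I/I₀ ≈ 0.205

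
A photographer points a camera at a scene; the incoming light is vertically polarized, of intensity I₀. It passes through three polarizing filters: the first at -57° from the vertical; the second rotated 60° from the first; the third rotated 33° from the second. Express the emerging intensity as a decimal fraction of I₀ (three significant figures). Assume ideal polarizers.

≈ 0.0522 I₀

By Malus's law, I₁ = I₀ cos²(-57° − 0°) = I₀ cos²(57°) = 0.2966 I₀.
I₂ = I₁ cos²(60°) = 0.2966 · 0.25 I₀ = 0.07416 I₀.
I₃ = I₂ cos²(33°) = 0.07416 · 0.7034 I₀ = 0.05216 I₀.
Transmitted fraction = 0.05216.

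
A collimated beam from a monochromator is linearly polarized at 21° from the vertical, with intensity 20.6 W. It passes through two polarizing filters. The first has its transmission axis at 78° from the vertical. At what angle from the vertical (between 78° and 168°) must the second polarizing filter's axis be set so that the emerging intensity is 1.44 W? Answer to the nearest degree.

θ ≈ 139°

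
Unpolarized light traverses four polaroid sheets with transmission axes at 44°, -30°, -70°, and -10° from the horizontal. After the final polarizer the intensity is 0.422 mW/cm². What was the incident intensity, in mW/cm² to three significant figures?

Unpolarized light through the first polarizer → I₁ = ½ I₀, now polarized at 44°.
I₂ = I₁ cos²(-30° − 44°) = 0.5 I₀ · cos²(74°) = 0.03799 I₀.
I₃ = I₂ cos²(-70° + 30°) = 0.03799 I₀ · cos²(40°) = 0.02229 I₀.
I₄ = I₃ cos²(-10° + 70°) = 0.02229 I₀ · cos²(60°) = 0.005573 I₀.
So 0.422 mW/cm² = 0.005573 I₀, giving I₀ = 0.422/0.005573 = 75.72 mW/cm².

I₀ ≈ 75.7 mW/cm²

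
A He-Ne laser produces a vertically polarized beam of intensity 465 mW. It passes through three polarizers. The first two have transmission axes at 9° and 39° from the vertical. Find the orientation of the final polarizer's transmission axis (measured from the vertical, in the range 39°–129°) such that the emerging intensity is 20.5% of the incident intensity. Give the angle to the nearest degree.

θ ≈ 97°

By Malus's law, I₁ = I₀ cos²(9° − 0°) = I₀ cos²(9°) = 0.9755 I₀.
I₂ = I₁ cos²(39° − 9°) = 0.9755 I₀ · cos²(30°) = 0.7316 I₀.
Need I₃/I₀ = 0.205, so cos²(θ − 39°) = 0.205 / 0.7316 = 0.2802.
θ − 39° = arccos(√0.2802) = 58.0°, giving θ ≈ 39 + 58.0 = 97.0°.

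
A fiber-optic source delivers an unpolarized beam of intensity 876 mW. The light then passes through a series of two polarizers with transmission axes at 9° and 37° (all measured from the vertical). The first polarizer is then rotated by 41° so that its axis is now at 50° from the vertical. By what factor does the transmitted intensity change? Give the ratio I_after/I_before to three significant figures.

Before rotation:
Unpolarized light through the first polarizer → I₁ = ½ I₀, now polarized at 9°.
I₂ = I₁ cos²(37° − 9°) = 0.5 I₀ · cos²(28°) = 0.3898 I₀.
After rotation:
Unpolarized light through the first polarizer → I₁ = ½ I₀, now polarized at 50°.
I₂ = I₁ cos²(37° − 50°) = 0.5 I₀ · cos²(13°) = 0.4747 I₀.
Ratio = 0.4747 / 0.3898 = 1.218.

I_new/I_old ≈ 1.22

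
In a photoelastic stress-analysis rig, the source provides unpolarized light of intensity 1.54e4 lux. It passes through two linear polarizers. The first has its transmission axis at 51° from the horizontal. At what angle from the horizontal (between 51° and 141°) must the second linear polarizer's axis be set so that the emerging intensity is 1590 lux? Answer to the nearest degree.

Unpolarized light through the first polarizer → I₁ = ½ I₀, now polarized at 51°.
Target fraction: 1590 / 1.54e4 lux = 0.1032 of I₀.
Need I₂/I₀ = 0.1032, so cos²(θ − 51°) = 0.1032 / 0.5 = 0.2065.
θ − 51° = arccos(√0.2065) = 63.0°, giving θ ≈ 51 + 63.0 = 114.0°.

θ ≈ 114°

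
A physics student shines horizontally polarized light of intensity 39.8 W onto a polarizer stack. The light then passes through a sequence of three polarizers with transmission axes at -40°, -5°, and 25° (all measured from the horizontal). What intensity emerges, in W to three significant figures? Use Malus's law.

By Malus's law, I₁ = 39.8 W · cos²(40°) = 23.36 W.
I₂ = I₁ · cos²(35°) = 23.36 · 0.671 = 15.67 W.
I₃ = I₂ · cos²(30°) = 15.67 · 0.75 = 11.75 W.

I ≈ 11.8 W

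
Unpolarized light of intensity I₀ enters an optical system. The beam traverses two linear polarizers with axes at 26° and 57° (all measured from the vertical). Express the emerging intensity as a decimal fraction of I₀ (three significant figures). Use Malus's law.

≈ 0.367 I₀

Unpolarized light through the first polarizer → I₁ = ½ I₀, now polarized at 26°.
I₂ = I₁ cos²(57° − 26°) = 0.5 I₀ · cos²(31°) = 0.3674 I₀.
Transmitted fraction = 0.3674.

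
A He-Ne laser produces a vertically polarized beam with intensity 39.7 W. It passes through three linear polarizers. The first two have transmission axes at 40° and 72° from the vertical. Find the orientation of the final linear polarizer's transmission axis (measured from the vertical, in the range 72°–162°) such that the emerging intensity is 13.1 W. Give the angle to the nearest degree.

θ ≈ 100°

By Malus's law, I₁ = I₀ cos²(40° − 0°) = I₀ cos²(40°) = 0.5868 I₀.
I₂ = I₁ cos²(72° − 40°) = 0.5868 I₀ · cos²(32°) = 0.422 I₀.
Target fraction: 13.1 / 39.7 W = 0.33 of I₀.
Need I₃/I₀ = 0.33, so cos²(θ − 72°) = 0.33 / 0.422 = 0.7819.
θ − 72° = arccos(√0.7819) = 27.8°, giving θ ≈ 72 + 27.8 = 99.8°.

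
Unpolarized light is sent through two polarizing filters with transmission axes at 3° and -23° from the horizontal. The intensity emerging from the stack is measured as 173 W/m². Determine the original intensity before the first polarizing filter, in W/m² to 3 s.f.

Unpolarized light through the first polarizer → I₁ = ½ I₀, now polarized at 3°.
I₂ = I₁ cos²(-23° − 3°) = 0.5 I₀ · cos²(26°) = 0.4039 I₀.
So 173 W/m² = 0.4039 I₀, giving I₀ = 173/0.4039 = 428.3 W/m².

I₀ ≈ 428 W/m²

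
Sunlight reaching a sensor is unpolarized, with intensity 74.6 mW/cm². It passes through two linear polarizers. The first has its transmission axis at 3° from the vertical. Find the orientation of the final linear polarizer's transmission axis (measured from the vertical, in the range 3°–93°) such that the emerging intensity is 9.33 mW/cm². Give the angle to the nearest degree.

θ ≈ 63°

Unpolarized light through the first polarizer → I₁ = ½ I₀, now polarized at 3°.
Target fraction: 9.33 / 74.6 mW/cm² = 0.1251 of I₀.
Need I₂/I₀ = 0.1251, so cos²(θ − 3°) = 0.1251 / 0.5 = 0.2501.
θ − 3° = arccos(√0.2501) = 60.0°, giving θ ≈ 3 + 60.0 = 63.0°.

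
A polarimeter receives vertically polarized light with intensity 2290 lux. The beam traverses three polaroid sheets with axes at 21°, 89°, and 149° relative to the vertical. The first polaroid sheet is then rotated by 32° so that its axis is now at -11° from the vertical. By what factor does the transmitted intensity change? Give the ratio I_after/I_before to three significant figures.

Before rotation:
By Malus's law, I₁ = I₀ cos²(21° − 0°) = I₀ cos²(21°) = 0.8716 I₀.
I₂ = I₁ cos²(89° − 21°) = 0.8716 I₀ · cos²(68°) = 0.1223 I₀.
I₃ = I₂ cos²(149° − 89°) = 0.1223 I₀ · cos²(60°) = 0.03058 I₀.
After rotation:
I₁ = I₀ cos²(-11° − 0°) = I₀ cos²(11°) = 0.9636 I₀.
Angle between axes 1 and 2: 80°. I₂ = 0.9636 I₀ · cos²(80°) = 0.02906 I₀.
I₃ = I₂ cos²(149° − 89°) = 0.02906 I₀ · cos²(60°) = 0.007264 I₀.
Ratio = 0.007264 / 0.03058 = 0.2376.

I_new/I_old ≈ 0.238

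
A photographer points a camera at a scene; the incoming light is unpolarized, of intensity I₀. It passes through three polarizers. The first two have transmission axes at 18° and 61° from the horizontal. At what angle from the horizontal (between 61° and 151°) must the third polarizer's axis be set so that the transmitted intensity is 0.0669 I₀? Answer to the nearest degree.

Unpolarized light through the first polarizer → I₁ = ½ I₀, now polarized at 18°.
I₂ = I₁ cos²(61° − 18°) = 0.5 I₀ · cos²(43°) = 0.2674 I₀.
Need I₃/I₀ = 0.0669, so cos²(θ − 61°) = 0.0669 / 0.2674 = 0.2502.
θ − 61° = arccos(√0.2502) = 60.0°, giving θ ≈ 61 + 60.0 = 121.0°.

θ ≈ 121°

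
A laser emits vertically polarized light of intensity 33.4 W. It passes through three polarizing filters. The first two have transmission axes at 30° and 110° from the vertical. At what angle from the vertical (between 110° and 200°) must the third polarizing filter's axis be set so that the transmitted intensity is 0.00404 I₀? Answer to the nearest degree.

I₁ = I₀ cos²(30° − 0°) = I₀ cos²(30°) = 0.75 I₀.
I₂ = I₁ cos²(110° − 30°) = 0.75 I₀ · cos²(80°) = 0.02262 I₀.
Need I₃/I₀ = 0.00404, so cos²(θ − 110°) = 0.00404 / 0.02262 = 0.1786.
θ − 110° = arccos(√0.1786) = 65.0°, giving θ ≈ 110 + 65.0 = 175.0°.

θ ≈ 175°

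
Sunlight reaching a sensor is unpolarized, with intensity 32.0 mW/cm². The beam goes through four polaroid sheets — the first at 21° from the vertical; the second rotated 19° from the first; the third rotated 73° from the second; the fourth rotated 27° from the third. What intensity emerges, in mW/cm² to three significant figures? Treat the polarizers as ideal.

Unpolarized light through the first polarizer → I₁ = 32.0 mW/cm²/2 = 16 mW/cm², polarized at 21°.
I₂ = I₁ · cos²(19°) = 16 · 0.894 = 14.3 mW/cm².
I₃ = I₂ · cos²(73°) = 14.3 · 0.08548 = 1.223 mW/cm².
I₄ = I₃ · cos²(27°) = 1.223 · 0.7939 = 0.9707 mW/cm².

I ≈ 0.971 mW/cm²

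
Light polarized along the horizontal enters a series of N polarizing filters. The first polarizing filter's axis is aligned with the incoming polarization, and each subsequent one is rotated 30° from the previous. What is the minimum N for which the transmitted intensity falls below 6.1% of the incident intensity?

First polarizer is aligned with the polarization: full transmission.
Each further stage multiplies by cos²(30°) = 0.75.
After N polarizers: T = 0.75^(N−1). Require T < 0.061 ⇒ N−1 > ln(0.061)/ln(0.75) = 9.72, so N−1 ≥ 10 and N = 11.
Check: N=11 gives T = 0.05631 < 0.061; N=10 gives T = 0.07508.

N = 11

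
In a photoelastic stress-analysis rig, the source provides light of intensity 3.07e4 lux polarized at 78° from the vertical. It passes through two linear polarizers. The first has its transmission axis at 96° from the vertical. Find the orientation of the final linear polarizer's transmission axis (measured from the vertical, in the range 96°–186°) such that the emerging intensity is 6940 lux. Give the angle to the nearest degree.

I₁ = I₀ cos²(96° − 78°) = I₀ cos²(18°) = 0.9045 I₀.
Target fraction: 6940 / 3.07e4 lux = 0.2261 of I₀.
Need I₂/I₀ = 0.2261, so cos²(θ − 96°) = 0.2261 / 0.9045 = 0.2499.
θ − 96° = arccos(√0.2499) = 60.0°, giving θ ≈ 96 + 60.0 = 156.0°.

θ ≈ 156°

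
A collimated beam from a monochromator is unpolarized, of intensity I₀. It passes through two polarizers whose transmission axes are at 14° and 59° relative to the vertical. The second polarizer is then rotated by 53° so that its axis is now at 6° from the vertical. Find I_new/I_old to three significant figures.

I_new/I_old ≈ 1.96

Before rotation:
Unpolarized light through the first polarizer → I₁ = ½ I₀, now polarized at 14°.
I₂ = I₁ cos²(59° − 14°) = 0.5 I₀ · cos²(45°) = 0.25 I₀.
After rotation:
Unpolarized light through the first polarizer → I₁ = ½ I₀, now polarized at 14°.
I₂ = I₁ cos²(6° − 14°) = 0.5 I₀ · cos²(8°) = 0.4903 I₀.
Ratio = 0.4903 / 0.25 = 1.961.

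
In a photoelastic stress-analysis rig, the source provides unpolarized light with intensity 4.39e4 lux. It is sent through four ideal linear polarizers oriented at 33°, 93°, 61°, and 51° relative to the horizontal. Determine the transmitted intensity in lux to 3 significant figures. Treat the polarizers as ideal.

Unpolarized light through the first polarizer → I₁ = 4.39e4 lux/2 = 2.195e+04 lux, polarized at 33°.
I₂ = I₁ · cos²(60°) = 2.195e+04 · 0.25 = 5488 lux.
I₃ = I₂ · cos²(32°) = 5488 · 0.7192 = 3947 lux.
I₄ = I₃ · cos²(10°) = 3947 · 0.9698 = 3828 lux.

I ≈ 3830 lux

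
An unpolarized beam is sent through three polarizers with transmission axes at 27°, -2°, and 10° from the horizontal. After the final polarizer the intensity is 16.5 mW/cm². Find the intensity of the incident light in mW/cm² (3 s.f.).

Unpolarized light through the first polarizer → I₁ = ½ I₀, now polarized at 27°.
I₂ = I₁ cos²(-2° − 27°) = 0.5 I₀ · cos²(29°) = 0.3825 I₀.
I₃ = I₂ cos²(10° + 2°) = 0.3825 I₀ · cos²(12°) = 0.3659 I₀.
So 16.5 mW/cm² = 0.3659 I₀, giving I₀ = 16.5/0.3659 = 45.09 mW/cm².

I₀ ≈ 45.1 mW/cm²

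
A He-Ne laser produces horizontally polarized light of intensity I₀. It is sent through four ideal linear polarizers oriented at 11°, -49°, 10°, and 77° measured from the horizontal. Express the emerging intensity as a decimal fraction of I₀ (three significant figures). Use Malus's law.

≈ 0.00976 I₀

By Malus's law, I₁ = I₀ cos²(11° − 0°) = I₀ cos²(11°) = 0.9636 I₀.
I₂ = I₁ cos²(-49° − 11°) = 0.9636 I₀ · cos²(60°) = 0.2409 I₀.
I₃ = I₂ cos²(10° + 49°) = 0.2409 I₀ · cos²(59°) = 0.0639 I₀.
I₄ = I₃ cos²(77° − 10°) = 0.0639 I₀ · cos²(67°) = 0.009756 I₀.
Transmitted fraction = 0.009756.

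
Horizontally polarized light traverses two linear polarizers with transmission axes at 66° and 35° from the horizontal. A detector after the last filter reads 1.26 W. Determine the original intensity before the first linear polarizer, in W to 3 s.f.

I₀ ≈ 10.4 W

I₁ = I₀ cos²(66° − 0°) = I₀ cos²(66°) = 0.1654 I₀.
I₂ = I₁ cos²(35° − 66°) = 0.1654 I₀ · cos²(31°) = 0.1216 I₀.
So 1.26 W = 0.1216 I₀, giving I₀ = 1.26/0.1216 = 10.37 W.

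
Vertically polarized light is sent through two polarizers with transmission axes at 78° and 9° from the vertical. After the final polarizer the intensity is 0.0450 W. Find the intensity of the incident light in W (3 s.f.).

I₁ = I₀ cos²(78° − 0°) = I₀ cos²(78°) = 0.04323 I₀.
I₂ = I₁ cos²(9° − 78°) = 0.04323 I₀ · cos²(69°) = 0.005552 I₀.
So 0.0450 W = 0.005552 I₀, giving I₀ = 0.0450/0.005552 = 8.106 W.

I₀ ≈ 8.11 W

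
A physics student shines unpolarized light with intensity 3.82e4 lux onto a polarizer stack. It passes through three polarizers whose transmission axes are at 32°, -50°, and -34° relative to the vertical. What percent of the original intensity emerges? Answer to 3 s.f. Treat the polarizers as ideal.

≈ 0.895%

Unpolarized light through the first polarizer → I₁ = 3.82e4 lux/2 = 1.91e+04 lux, polarized at 32°.
I₂ = I₁ · cos²(82°) = 1.91e+04 · 0.01937 = 370 lux.
I₃ = I₂ · cos²(16°) = 370 · 0.924 = 341.8 lux.
That is 0.8949% of the incident intensity.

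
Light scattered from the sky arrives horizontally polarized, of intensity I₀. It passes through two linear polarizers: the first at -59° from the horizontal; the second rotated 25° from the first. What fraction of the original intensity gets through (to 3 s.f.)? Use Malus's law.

By Malus's law, I₁ = I₀ cos²(-59° − 0°) = I₀ cos²(59°) = 0.2653 I₀.
I₂ = I₁ cos²(25°) = 0.2653 · 0.8214 I₀ = 0.2179 I₀.
Transmitted fraction = 0.2179.

≈ 0.218 I₀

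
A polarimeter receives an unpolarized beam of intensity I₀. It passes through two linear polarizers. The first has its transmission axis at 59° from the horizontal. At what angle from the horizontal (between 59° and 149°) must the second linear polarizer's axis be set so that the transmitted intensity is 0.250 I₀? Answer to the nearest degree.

Unpolarized light through the first polarizer → I₁ = ½ I₀, now polarized at 59°.
Need I₂/I₀ = 0.25, so cos²(θ − 59°) = 0.25 / 0.5 = 0.5.
θ − 59° = arccos(√0.5) = 45.0°, giving θ ≈ 59 + 45.0 = 104.0°.

θ ≈ 104°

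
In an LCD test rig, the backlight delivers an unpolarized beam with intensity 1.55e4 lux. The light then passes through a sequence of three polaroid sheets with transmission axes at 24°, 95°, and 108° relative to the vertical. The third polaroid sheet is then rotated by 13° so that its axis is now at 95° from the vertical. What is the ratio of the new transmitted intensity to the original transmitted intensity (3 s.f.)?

I_new/I_old ≈ 1.05

Before rotation:
Unpolarized light through the first polarizer → I₁ = ½ I₀, now polarized at 24°.
I₂ = I₁ cos²(95° − 24°) = 0.5 I₀ · cos²(71°) = 0.053 I₀.
I₃ = I₂ cos²(108° − 95°) = 0.053 I₀ · cos²(13°) = 0.05032 I₀.
After rotation:
Unpolarized light through the first polarizer → I₁ = ½ I₀, now polarized at 24°.
I₂ = I₁ cos²(95° − 24°) = 0.5 I₀ · cos²(71°) = 0.053 I₀.
I₃ = I₂ cos²(95° − 95°) = 0.053 I₀ · cos²(0°) = 0.053 I₀.
Ratio = 0.053 / 0.05032 = 1.053.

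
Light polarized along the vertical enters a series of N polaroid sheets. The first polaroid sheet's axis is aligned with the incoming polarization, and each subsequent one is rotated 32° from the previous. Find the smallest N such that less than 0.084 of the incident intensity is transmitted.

First polarizer is aligned with the polarization: full transmission.
Each further stage multiplies by cos²(32°) = 0.7192.
After N polarizers: T = 0.7192^(N−1). Require T < 0.084 ⇒ N−1 > ln(0.084)/ln(0.7192) = 7.51, so N−1 ≥ 8 and N = 9.
Check: N=9 gives T = 0.07157 < 0.084; N=8 gives T = 0.09951.

N = 9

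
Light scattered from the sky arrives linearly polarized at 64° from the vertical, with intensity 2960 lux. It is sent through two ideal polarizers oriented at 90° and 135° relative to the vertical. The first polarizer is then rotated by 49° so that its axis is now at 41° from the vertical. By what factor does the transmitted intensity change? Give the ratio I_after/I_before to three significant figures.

I_new/I_old ≈ 0.0102

Before rotation:
I₁ = I₀ cos²(90° − 64°) = I₀ cos²(26°) = 0.8078 I₀.
I₂ = I₁ cos²(135° − 90°) = 0.8078 I₀ · cos²(45°) = 0.4039 I₀.
After rotation:
I₁ = I₀ cos²(41° − 64°) = I₀ cos²(23°) = 0.8473 I₀.
Angle between axes 1 and 2: 86°. I₂ = 0.8473 I₀ · cos²(86°) = 0.004123 I₀.
Ratio = 0.004123 / 0.4039 = 0.01021.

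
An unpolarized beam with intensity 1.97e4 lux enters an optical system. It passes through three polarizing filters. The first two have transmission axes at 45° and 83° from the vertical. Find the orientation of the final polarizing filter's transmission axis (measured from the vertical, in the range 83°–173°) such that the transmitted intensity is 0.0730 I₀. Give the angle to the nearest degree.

θ ≈ 144°

Unpolarized light through the first polarizer → I₁ = ½ I₀, now polarized at 45°.
I₂ = I₁ cos²(83° − 45°) = 0.5 I₀ · cos²(38°) = 0.3105 I₀.
Need I₃/I₀ = 0.073, so cos²(θ − 83°) = 0.073 / 0.3105 = 0.2351.
θ − 83° = arccos(√0.2351) = 61.0°, giving θ ≈ 83 + 61.0 = 144.0°.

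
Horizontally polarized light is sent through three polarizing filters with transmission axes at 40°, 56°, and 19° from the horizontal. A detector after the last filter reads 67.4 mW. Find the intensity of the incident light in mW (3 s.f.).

I₀ ≈ 195 mW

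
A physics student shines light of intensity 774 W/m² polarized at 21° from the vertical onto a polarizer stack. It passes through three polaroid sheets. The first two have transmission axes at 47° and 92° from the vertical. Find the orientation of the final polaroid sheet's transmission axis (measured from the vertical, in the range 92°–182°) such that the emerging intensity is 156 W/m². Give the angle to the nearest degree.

θ ≈ 137°

By Malus's law, I₁ = I₀ cos²(47° − 21°) = I₀ cos²(26°) = 0.8078 I₀.
I₂ = I₁ cos²(92° − 47°) = 0.8078 I₀ · cos²(45°) = 0.4039 I₀.
Target fraction: 156 / 774 W/m² = 0.2016 of I₀.
Need I₃/I₀ = 0.2016, so cos²(θ − 92°) = 0.2016 / 0.4039 = 0.499.
θ − 92° = arccos(√0.499) = 45.1°, giving θ ≈ 92 + 45.1 = 137.1°.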